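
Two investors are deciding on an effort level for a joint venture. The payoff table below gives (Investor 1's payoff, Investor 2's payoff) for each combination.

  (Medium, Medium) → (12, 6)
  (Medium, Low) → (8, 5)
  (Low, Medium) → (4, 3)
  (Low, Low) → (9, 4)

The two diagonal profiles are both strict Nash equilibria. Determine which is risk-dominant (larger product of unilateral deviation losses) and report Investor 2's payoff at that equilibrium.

6

At both Medium: Investor 1 loses 12 − 4 = 8 by deviating; Investor 2 loses 6 − 5 = 1. Product = 8·1 = 8.
At both Low: Investor 1 loses 9 − 8 = 1 by deviating; Investor 2 loses 4 − 3 = 1. Product = 1·1 = 1.
8 > 1, so both Medium is risk-dominant. Investor 2's payoff there is 6.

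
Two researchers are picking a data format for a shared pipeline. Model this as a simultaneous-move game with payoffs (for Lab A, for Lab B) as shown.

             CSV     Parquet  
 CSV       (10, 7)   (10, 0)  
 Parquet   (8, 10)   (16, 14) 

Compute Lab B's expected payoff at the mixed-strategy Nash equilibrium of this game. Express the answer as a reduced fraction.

Lab A mixes with probability p on CSV, chosen so Lab B is indifferent: 7p + 10(1−p) = 0p + 14(1−p) gives p = 4/11.
Lab B's expected payoff is 7·4/11 + 10·7/11 = 98/11.

98/11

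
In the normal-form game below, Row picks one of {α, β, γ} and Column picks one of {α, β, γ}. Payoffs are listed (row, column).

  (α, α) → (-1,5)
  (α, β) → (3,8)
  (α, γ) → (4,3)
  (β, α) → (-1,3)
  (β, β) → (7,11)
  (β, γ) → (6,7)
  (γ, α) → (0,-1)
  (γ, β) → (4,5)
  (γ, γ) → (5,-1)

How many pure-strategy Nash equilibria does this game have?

Both β: Row gets 7 (best alternative 4); Column gets 11 (best alternative 7). Neither deviates — NE.
Both α is not a NE: Row would switch to γ (0 > -1).
No other cell survives both best-response checks, so there is 1 pure NE.

1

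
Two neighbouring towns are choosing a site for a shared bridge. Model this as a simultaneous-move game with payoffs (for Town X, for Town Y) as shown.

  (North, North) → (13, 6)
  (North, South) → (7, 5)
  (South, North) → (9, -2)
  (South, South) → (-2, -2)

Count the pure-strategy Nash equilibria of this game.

1

Both North: Town X gets 13 (best alternative 9); Town Y gets 6 (best alternative 5). Neither deviates — NE.
Both South is not a NE: Town X would switch to North (7 > -2).
No other cell survives both best-response checks, so there is 1 pure NE.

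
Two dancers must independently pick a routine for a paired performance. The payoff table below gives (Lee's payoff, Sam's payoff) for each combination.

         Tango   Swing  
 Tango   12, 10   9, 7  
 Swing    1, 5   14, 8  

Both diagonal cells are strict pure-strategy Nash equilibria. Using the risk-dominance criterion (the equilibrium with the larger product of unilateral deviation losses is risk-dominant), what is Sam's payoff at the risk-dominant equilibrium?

At both Tango: Lee loses 12 − 1 = 11 by deviating; Sam loses 10 − 7 = 3. Product = 11·3 = 33.
At both Swing: Lee loses 14 − 9 = 5 by deviating; Sam loses 8 − 5 = 3. Product = 5·3 = 15.
33 > 15, so both Tango is risk-dominant. Sam's payoff there is 10.

10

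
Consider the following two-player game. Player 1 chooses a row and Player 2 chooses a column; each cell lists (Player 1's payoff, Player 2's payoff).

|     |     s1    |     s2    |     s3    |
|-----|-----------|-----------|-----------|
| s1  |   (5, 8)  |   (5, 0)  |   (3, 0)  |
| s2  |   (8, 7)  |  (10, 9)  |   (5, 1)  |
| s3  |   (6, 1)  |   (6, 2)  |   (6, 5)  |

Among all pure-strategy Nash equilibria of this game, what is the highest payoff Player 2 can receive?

9

Both s2 is a pure NE (Player 1: 10 ≥ 6; Player 2: 9 ≥ 7). Player 2 gets 9.
Both s3 is a pure NE (Player 1: 6 ≥ 5; Player 2: 5 ≥ 2). Player 2 gets 5.
Every other cell has a profitable deviation for at least one player. Highest of {9, 5} is 9.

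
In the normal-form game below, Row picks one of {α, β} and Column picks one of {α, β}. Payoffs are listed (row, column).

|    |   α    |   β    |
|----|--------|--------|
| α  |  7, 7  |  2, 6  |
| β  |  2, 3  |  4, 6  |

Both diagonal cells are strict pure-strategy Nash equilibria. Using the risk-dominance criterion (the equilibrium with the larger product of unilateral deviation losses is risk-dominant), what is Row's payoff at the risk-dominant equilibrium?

At both α: Row loses 7 − 2 = 5 by deviating; Column loses 7 − 6 = 1. Product = 5·1 = 5.
At both β: Row loses 4 − 2 = 2 by deviating; Column loses 6 − 3 = 3. Product = 2·3 = 6.
6 > 5, so both β is risk-dominant. Row's payoff there is 4.

4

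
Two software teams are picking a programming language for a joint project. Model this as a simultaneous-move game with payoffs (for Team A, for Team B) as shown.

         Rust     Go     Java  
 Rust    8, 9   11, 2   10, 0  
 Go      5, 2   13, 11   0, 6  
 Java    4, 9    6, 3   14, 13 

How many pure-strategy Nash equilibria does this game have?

3

Both Rust: Team A gets 8 (best alternative 5); Team B gets 9 (best alternative 2). Neither deviates — NE.
Both Go: Team A gets 13 (best alternative 11); Team B gets 11 (best alternative 6). Neither deviates — NE.
Both Java: Team A gets 14 (best alternative 10); Team B gets 13 (best alternative 9). Neither deviates — NE.
(Java, Go) is not a NE: Team A would switch to Go (13 > 6).
No other cell survives both best-response checks, so there are 3 pure NE.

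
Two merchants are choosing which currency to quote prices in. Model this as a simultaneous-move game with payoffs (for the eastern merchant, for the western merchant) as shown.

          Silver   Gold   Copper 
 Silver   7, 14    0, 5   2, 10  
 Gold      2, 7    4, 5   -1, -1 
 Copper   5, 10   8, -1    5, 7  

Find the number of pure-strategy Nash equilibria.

1

Both Silver: the eastern merchant gets 7 (best alternative 5); the western merchant gets 14 (best alternative 10). Neither deviates — NE.
Both Copper is not a NE: the western merchant would switch to Silver (10 > 7).
No other cell survives both best-response checks, so there is 1 pure NE.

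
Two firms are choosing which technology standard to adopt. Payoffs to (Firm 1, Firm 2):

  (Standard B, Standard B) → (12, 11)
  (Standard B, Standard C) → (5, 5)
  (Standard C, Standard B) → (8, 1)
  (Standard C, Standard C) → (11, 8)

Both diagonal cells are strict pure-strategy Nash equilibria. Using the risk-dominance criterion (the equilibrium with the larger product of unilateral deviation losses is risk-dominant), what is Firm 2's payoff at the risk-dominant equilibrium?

At both Standard B: Firm 1 loses 12 − 8 = 4 by deviating; Firm 2 loses 11 − 5 = 6. Product = 4·6 = 24.
At both Standard C: Firm 1 loses 11 − 5 = 6 by deviating; Firm 2 loses 8 − 1 = 7. Product = 6·7 = 42.
42 > 24, so both Standard C is risk-dominant. Firm 2's payoff there is 8.

8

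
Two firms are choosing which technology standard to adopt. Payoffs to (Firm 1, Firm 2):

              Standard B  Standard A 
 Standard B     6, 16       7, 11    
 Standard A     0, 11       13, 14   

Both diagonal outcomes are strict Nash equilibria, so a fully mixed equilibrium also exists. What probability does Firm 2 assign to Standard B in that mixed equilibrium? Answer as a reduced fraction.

1/2

Firm 2's mix q on Standard B must make Firm 1 indifferent between Standard B and Standard A.
Firm 1's payoff from Standard B: 6q + 7(1−q). From Standard A: 0q + 13(1−q).
Set equal: 6q = 6(1−q) → q = 6/12 = 1/2.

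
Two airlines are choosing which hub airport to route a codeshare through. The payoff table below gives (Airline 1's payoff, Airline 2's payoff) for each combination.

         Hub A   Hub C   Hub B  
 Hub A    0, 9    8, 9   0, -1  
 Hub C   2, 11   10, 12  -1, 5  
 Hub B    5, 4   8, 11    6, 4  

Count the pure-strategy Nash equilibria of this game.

Both Hub C: Airline 1 gets 10 (best alternative 8); Airline 2 gets 12 (best alternative 11). Neither deviates — NE.
Both Hub A is not a NE: Airline 1 would switch to Hub B (5 > 0).
No other cell survives both best-response checks, so there is 1 pure NE.

1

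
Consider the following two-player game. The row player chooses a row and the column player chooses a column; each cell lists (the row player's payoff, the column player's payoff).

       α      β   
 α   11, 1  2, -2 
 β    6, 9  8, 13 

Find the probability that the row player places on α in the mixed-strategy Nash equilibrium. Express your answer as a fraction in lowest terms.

The row player's mix p on α must make the column player indifferent between α and β.
The column player's payoff from α: 1p + 9(1−p). From β: (-2)p + 13(1−p).
Set equal: 3p = 4(1−p) → p = 4/7.

4/7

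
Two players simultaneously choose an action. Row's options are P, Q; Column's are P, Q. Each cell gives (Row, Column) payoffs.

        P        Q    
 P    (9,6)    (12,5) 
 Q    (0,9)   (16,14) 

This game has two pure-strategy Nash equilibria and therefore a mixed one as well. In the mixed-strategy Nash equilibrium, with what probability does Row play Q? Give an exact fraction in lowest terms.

Row's mix p on P must make Column indifferent between P and Q.
Column's payoff from P: 6p + 9(1−p). From Q: 5p + 14(1−p).
Set equal: 1p = 5(1−p) → p = 5/6.
Probability on Q is 1 − 5/6 = 1/6.

1/6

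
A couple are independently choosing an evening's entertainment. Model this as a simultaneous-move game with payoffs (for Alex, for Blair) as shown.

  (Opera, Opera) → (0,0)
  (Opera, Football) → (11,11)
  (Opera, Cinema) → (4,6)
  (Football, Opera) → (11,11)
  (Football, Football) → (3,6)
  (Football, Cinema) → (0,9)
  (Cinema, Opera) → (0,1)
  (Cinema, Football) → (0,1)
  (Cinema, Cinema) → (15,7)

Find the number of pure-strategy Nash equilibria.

(Opera, Football): Alex gets 11 (best alternative 3); Blair gets 11 (best alternative 6). Neither deviates — NE.
(Football, Opera): Alex gets 11 (best alternative 0); Blair gets 11 (best alternative 9). Neither deviates — NE.
Both Cinema: Alex gets 15 (best alternative 4); Blair gets 7 (best alternative 1). Neither deviates — NE.
Both Football is not a NE: Alex would switch to Opera (11 > 3).
No other cell survives both best-response checks, so there are 3 pure NE.

3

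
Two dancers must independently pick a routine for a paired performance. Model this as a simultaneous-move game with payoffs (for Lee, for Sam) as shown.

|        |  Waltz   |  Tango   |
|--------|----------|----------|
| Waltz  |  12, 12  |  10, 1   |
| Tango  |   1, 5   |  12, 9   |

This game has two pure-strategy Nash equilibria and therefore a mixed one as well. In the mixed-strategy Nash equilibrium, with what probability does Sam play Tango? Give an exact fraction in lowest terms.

Sam's mix q on Waltz must make Lee indifferent between Waltz and Tango.
Lee's payoff from Waltz: 12q + 10(1−q). From Tango: 1q + 12(1−q).
Set equal: 11q = 2(1−q) → q = 2/13.
Probability on Tango is 1 − 2/13 = 11/13.

11/13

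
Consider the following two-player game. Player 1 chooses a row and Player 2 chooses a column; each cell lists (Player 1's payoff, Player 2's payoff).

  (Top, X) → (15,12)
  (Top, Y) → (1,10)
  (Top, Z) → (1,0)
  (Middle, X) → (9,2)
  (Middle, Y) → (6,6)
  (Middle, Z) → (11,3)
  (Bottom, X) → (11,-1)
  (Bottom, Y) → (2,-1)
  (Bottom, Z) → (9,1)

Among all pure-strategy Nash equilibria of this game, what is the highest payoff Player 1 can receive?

(Top, X) is a pure NE (Player 1: 15 ≥ 11; Player 2: 12 ≥ 10). Player 1 gets 15.
(Middle, Y) is a pure NE (Player 1: 6 ≥ 2; Player 2: 6 ≥ 3). Player 1 gets 6.
Every other cell has a profitable deviation for at least one player. Highest of {15, 6} is 15.

15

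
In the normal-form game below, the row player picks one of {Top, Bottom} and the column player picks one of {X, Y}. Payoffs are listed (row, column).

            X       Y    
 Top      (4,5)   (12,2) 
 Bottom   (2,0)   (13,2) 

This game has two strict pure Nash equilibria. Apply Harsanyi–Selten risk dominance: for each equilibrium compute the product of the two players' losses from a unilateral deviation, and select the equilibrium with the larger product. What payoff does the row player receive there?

4

At (Top, X): the row player loses 4 − 2 = 2 by deviating; the column player loses 5 − 2 = 3. Product = 2·3 = 6.
At (Bottom, Y): the row player loses 13 − 12 = 1 by deviating; the column player loses 2 − 0 = 2. Product = 1·2 = 2.
6 > 2, so (Top, X) is risk-dominant. The row player's payoff there is 4.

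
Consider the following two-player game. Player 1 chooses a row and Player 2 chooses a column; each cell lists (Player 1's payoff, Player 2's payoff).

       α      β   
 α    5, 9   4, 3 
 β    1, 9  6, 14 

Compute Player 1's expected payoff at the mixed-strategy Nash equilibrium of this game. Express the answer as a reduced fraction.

Player 2 mixes with probability q on α, chosen so Player 1 is indifferent: 5q + 4(1−q) = 1q + 6(1−q) gives q = 1/3.
Player 1's expected payoff (from either row, since indifferent) is 5·1/3 + 4·2/3 = 13/3.

13/3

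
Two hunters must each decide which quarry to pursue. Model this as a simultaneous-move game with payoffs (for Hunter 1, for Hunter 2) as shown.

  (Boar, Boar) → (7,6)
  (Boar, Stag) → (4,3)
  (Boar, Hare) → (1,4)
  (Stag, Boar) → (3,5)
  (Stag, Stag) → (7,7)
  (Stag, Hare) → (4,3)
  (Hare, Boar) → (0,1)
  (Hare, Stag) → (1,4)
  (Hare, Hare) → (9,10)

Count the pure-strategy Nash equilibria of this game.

3

Both Boar: Hunter 1 gets 7 (best alternative 3); Hunter 2 gets 6 (best alternative 4). Neither deviates — NE.
Both Stag: Hunter 1 gets 7 (best alternative 4); Hunter 2 gets 7 (best alternative 5). Neither deviates — NE.
Both Hare: Hunter 1 gets 9 (best alternative 4); Hunter 2 gets 10 (best alternative 4). Neither deviates — NE.
(Stag, Hare) is not a NE: Hunter 1 would switch to Hare (9 > 4).
No other cell survives both best-response checks, so there are 3 pure NE.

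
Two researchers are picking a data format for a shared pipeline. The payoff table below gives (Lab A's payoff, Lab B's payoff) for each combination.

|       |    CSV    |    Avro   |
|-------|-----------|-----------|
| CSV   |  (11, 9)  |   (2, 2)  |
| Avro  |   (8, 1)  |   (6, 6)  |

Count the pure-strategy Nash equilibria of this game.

2

Both CSV: Lab A gets 11 (best alternative 8); Lab B gets 9 (best alternative 2). Neither deviates — NE.
Both Avro: Lab A gets 6 (best alternative 2); Lab B gets 6 (best alternative 1). Neither deviates — NE.
(Avro, CSV) is not a NE: Lab A would switch to CSV (11 > 8).
No other cell survives both best-response checks, so there are 2 pure NE.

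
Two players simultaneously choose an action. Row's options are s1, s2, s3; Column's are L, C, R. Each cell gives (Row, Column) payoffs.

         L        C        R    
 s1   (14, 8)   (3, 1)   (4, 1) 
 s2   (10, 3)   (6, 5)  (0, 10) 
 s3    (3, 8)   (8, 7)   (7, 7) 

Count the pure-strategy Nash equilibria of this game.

1

(s1, L): Row gets 14 (best alternative 10); Column gets 8 (best alternative 1). Neither deviates — NE.
(s3, R) is not a NE: Column would switch to L (8 > 7).
No other cell survives both best-response checks, so there is 1 pure NE.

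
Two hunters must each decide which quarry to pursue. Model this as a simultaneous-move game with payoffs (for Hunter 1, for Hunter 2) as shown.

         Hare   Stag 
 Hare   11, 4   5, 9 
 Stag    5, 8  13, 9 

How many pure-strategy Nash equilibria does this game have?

1

Both Stag: Hunter 1 gets 13 (best alternative 5); Hunter 2 gets 9 (best alternative 8). Neither deviates — NE.
Both Hare is not a NE: Hunter 2 would switch to Stag (9 > 4).
No other cell survives both best-response checks, so there is 1 pure NE.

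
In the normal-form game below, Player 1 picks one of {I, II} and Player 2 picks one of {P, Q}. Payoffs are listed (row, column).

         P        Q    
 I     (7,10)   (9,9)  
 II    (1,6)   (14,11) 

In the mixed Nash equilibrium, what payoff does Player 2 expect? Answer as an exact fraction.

Player 1 mixes with probability p on I, chosen so Player 2 is indifferent: 10p + 6(1−p) = 9p + 11(1−p) gives p = 5/6.
Player 2's expected payoff is 10·5/6 + 6·1/6 = 28/3.

28/3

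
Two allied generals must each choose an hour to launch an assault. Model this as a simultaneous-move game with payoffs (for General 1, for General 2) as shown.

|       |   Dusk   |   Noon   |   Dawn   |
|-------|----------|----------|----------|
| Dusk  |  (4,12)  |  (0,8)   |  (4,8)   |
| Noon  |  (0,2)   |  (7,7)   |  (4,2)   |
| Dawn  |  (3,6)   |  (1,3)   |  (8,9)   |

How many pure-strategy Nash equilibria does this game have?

Both Dusk: General 1 gets 4 (best alternative 3); General 2 gets 12 (best alternative 8). Neither deviates — NE.
Both Noon: General 1 gets 7 (best alternative 1); General 2 gets 7 (best alternative 2). Neither deviates — NE.
Both Dawn: General 1 gets 8 (best alternative 4); General 2 gets 9 (best alternative 6). Neither deviates — NE.
(Dawn, Dusk) is not a NE: General 1 would switch to Dusk (4 > 3).
No other cell survives both best-response checks, so there are 3 pure NE.

3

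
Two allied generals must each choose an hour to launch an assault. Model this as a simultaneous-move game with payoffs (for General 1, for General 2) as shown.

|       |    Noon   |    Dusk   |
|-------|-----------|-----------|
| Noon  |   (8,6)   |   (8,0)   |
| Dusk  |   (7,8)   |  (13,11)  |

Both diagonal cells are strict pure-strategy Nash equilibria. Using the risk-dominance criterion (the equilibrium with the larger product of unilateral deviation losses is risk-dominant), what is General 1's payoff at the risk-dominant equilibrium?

At both Noon: General 1 loses 8 − 7 = 1 by deviating; General 2 loses 6 − 0 = 6. Product = 1·6 = 6.
At both Dusk: General 1 loses 13 − 8 = 5 by deviating; General 2 loses 11 − 8 = 3. Product = 5·3 = 15.
15 > 6, so both Dusk is risk-dominant. General 1's payoff there is 13.

13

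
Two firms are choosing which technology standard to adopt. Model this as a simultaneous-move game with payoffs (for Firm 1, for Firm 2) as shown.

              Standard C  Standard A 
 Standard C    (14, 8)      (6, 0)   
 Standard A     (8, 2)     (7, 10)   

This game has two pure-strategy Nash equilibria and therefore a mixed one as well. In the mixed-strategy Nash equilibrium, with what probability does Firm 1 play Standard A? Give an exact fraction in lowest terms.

Firm 1's mix p on Standard C must make Firm 2 indifferent between Standard C and Standard A.
Firm 2's payoff from Standard C: 8p + 2(1−p). From Standard A: 0p + 10(1−p).
Set equal: 8p = 8(1−p) → p = 8/16 = 1/2.
Probability on Standard A is 1 − 1/2 = 1/2.

1/2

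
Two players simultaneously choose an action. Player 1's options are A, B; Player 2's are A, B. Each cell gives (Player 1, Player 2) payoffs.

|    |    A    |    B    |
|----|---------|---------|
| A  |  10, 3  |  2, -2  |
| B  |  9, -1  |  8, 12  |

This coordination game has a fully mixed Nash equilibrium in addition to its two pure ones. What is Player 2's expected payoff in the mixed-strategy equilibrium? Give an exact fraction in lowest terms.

17/9

Player 1 mixes with probability p on A, chosen so Player 2 is indifferent: 3p + (-1)(1−p) = (-2)p + 12(1−p) gives p = 13/18.
Player 2's expected payoff is 3·13/18 + (-1)·5/18 = 17/9.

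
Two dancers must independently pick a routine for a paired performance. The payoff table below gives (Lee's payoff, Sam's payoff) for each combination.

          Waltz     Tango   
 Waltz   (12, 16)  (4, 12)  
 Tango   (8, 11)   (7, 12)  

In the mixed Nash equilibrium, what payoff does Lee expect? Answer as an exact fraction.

Sam mixes with probability q on Waltz, chosen so Lee is indifferent: 12q + 4(1−q) = 8q + 7(1−q) gives q = 3/7.
Lee's expected payoff (from either row, since indifferent) is 12·3/7 + 4·4/7 = 52/7.

52/7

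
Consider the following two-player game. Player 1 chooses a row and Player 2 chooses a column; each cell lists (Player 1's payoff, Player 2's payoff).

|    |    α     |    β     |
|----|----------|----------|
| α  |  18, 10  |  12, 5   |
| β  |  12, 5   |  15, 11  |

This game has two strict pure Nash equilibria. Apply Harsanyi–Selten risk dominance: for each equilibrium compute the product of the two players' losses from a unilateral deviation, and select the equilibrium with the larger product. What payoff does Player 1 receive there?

At both α: Player 1 loses 18 − 12 = 6 by deviating; Player 2 loses 10 − 5 = 5. Product = 6·5 = 30.
At both β: Player 1 loses 15 − 12 = 3 by deviating; Player 2 loses 11 − 5 = 6. Product = 3·6 = 18.
30 > 18, so both α is risk-dominant. Player 1's payoff there is 18.

18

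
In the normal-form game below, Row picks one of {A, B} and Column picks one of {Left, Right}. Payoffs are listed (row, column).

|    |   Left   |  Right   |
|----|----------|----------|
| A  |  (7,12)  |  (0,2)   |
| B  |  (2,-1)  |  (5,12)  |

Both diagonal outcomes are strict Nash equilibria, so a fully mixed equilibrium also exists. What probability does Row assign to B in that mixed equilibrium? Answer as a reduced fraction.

Row's mix p on A must make Column indifferent between Left and Right.
Column's payoff from Left: 12p + (-1)(1−p). From Right: 2p + 12(1−p).
Set equal: 10p = 13(1−p) → p = 13/23.
Probability on B is 1 − 13/23 = 10/23.

10/23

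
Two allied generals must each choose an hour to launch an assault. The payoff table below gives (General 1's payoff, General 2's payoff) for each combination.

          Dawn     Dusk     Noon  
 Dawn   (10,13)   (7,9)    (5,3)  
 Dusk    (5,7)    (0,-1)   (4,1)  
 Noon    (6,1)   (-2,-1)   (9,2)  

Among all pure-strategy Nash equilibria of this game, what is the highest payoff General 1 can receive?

Both Dawn is a pure NE (General 1: 10 ≥ 6; General 2: 13 ≥ 9). General 1 gets 10.
Both Noon is a pure NE (General 1: 9 ≥ 5; General 2: 2 ≥ 1). General 1 gets 9.
Every other cell has a profitable deviation for at least one player. Highest of {10, 9} is 10.

10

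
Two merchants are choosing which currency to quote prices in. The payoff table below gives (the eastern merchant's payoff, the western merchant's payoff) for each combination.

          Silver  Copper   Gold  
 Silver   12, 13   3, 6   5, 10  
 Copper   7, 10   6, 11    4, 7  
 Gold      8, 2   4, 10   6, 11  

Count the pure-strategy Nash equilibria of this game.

3

Both Silver: the eastern merchant gets 12 (best alternative 8); the western merchant gets 13 (best alternative 10). Neither deviates — NE.
Both Copper: the eastern merchant gets 6 (best alternative 4); the western merchant gets 11 (best alternative 10). Neither deviates — NE.
Both Gold: the eastern merchant gets 6 (best alternative 5); the western merchant gets 11 (best alternative 10). Neither deviates — NE.
(Copper, Silver) is not a NE: the eastern merchant would switch to Silver (12 > 7).
No other cell survives both best-response checks, so there are 3 pure NE.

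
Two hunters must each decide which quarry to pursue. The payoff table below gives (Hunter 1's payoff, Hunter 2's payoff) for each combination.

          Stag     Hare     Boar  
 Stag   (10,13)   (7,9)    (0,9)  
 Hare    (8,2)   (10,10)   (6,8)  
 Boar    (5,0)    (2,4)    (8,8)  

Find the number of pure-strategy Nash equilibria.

Both Stag: Hunter 1 gets 10 (best alternative 8); Hunter 2 gets 13 (best alternative 9). Neither deviates — NE.
Both Hare: Hunter 1 gets 10 (best alternative 7); Hunter 2 gets 10 (best alternative 8). Neither deviates — NE.
Both Boar: Hunter 1 gets 8 (best alternative 6); Hunter 2 gets 8 (best alternative 4). Neither deviates — NE.
(Stag, Boar) is not a NE: Hunter 1 would switch to Boar (8 > 0).
No other cell survives both best-response checks, so there are 3 pure NE.

3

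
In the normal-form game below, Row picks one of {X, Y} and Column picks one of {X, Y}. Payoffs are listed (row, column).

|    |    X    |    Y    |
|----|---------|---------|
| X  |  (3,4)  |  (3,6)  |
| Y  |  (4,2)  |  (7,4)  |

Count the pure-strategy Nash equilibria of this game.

Both Y: Row gets 7 (best alternative 3); Column gets 4 (best alternative 2). Neither deviates — NE.
Both X is not a NE: Row would switch to Y (4 > 3).
No other cell survives both best-response checks, so there is 1 pure NE.

1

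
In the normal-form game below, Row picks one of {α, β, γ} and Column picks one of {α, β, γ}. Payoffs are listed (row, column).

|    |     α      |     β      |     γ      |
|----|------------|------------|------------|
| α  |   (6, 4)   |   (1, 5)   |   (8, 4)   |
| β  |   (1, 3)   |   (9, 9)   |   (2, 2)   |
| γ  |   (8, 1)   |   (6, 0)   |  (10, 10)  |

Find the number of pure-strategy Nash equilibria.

2

Both β: Row gets 9 (best alternative 6); Column gets 9 (best alternative 3). Neither deviates — NE.
Both γ: Row gets 10 (best alternative 8); Column gets 10 (best alternative 1). Neither deviates — NE.
Both α is not a NE: Row would switch to γ (8 > 6).
No other cell survives both best-response checks, so there are 2 pure NE.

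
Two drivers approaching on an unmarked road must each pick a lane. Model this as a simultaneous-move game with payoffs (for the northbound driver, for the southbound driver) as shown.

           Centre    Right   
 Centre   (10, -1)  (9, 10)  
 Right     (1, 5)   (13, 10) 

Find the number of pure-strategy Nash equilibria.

1

Both Right: the northbound driver gets 13 (best alternative 9); the southbound driver gets 10 (best alternative 5). Neither deviates — NE.
Both Centre is not a NE: the southbound driver would switch to Right (10 > -1).
No other cell survives both best-response checks, so there is 1 pure NE.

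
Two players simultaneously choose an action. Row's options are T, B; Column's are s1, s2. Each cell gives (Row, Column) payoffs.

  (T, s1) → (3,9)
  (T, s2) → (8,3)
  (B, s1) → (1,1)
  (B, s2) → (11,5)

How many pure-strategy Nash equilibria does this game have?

2

(T, s1): Row gets 3 (best alternative 1); Column gets 9 (best alternative 3). Neither deviates — NE.
(B, s2): Row gets 11 (best alternative 8); Column gets 5 (best alternative 1). Neither deviates — NE.
(T, s2) is not a NE: Row would switch to B (11 > 8).
No other cell survives both best-response checks, so there are 2 pure NE.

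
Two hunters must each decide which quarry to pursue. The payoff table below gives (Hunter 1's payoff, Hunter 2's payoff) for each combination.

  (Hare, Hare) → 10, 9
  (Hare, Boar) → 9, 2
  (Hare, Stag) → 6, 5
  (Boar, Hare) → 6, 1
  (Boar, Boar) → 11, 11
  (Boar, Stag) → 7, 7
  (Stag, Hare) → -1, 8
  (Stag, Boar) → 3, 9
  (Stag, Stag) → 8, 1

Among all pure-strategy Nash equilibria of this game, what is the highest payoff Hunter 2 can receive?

11

Both Hare is a pure NE (Hunter 1: 10 ≥ 6; Hunter 2: 9 ≥ 5). Hunter 2 gets 9.
Both Boar is a pure NE (Hunter 1: 11 ≥ 9; Hunter 2: 11 ≥ 7). Hunter 2 gets 11.
Every other cell has a profitable deviation for at least one player. Highest of {9, 11} is 11.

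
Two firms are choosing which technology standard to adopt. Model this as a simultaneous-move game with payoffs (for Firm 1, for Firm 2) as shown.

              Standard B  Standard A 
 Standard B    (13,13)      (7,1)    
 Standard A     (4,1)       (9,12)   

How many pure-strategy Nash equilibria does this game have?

Both Standard B: Firm 1 gets 13 (best alternative 4); Firm 2 gets 13 (best alternative 1). Neither deviates — NE.
Both Standard A: Firm 1 gets 9 (best alternative 7); Firm 2 gets 12 (best alternative 1). Neither deviates — NE.
(Standard A, Standard B) is not a NE: Firm 1 would switch to Standard B (13 > 4).
No other cell survives both best-response checks, so there are 2 pure NE.

2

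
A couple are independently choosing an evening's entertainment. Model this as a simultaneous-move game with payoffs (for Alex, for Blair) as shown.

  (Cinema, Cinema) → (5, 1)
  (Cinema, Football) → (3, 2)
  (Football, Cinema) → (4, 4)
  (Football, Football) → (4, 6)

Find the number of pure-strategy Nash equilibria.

Both Football: Alex gets 4 (best alternative 3); Blair gets 6 (best alternative 4). Neither deviates — NE.
Both Cinema is not a NE: Blair would switch to Football (2 > 1).
No other cell survives both best-response checks, so there is 1 pure NE.

1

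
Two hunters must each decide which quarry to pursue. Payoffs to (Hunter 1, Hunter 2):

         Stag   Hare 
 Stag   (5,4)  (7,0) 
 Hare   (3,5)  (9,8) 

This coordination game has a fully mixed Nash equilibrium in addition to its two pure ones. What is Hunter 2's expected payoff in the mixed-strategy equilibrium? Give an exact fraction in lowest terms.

Hunter 1 mixes with probability p on Stag, chosen so Hunter 2 is indifferent: 4p + 5(1−p) = 0p + 8(1−p) gives p = 3/7.
Hunter 2's expected payoff is 4·3/7 + 5·4/7 = 32/7.

32/7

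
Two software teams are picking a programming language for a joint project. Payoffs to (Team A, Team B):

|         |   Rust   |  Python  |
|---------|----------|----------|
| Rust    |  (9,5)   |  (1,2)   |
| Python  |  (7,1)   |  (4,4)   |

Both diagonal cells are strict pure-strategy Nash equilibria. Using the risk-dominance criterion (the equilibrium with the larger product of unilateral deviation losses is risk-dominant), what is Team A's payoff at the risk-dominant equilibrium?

4

At both Rust: Team A loses 9 − 7 = 2 by deviating; Team B loses 5 − 2 = 3. Product = 2·3 = 6.
At both Python: Team A loses 4 − 1 = 3 by deviating; Team B loses 4 − 1 = 3. Product = 3·3 = 9.
9 > 6, so both Python is risk-dominant. Team A's payoff there is 4.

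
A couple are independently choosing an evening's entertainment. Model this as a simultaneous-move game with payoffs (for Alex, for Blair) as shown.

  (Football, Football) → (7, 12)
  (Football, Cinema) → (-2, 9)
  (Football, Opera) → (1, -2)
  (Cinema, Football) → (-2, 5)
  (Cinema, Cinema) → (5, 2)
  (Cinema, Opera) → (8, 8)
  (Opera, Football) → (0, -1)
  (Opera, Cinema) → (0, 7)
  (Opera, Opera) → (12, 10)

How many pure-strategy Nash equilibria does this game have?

2

Both Football: Alex gets 7 (best alternative 0); Blair gets 12 (best alternative 9). Neither deviates — NE.
Both Opera: Alex gets 12 (best alternative 8); Blair gets 10 (best alternative 7). Neither deviates — NE.
Both Cinema is not a NE: Blair would switch to Opera (8 > 2).
No other cell survives both best-response checks, so there are 2 pure NE.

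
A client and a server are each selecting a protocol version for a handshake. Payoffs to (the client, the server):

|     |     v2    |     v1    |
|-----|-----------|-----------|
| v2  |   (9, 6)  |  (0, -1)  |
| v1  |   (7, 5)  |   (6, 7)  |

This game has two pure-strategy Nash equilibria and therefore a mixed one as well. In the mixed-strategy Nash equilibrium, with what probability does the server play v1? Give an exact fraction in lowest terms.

1/4

The server's mix q on v2 must make the client indifferent between v2 and v1.
The client's payoff from v2: 9q + 0(1−q). From v1: 7q + 6(1−q).
Set equal: 2q = 6(1−q) → q = 6/8 = 3/4.
Probability on v1 is 1 − 3/4 = 1/4.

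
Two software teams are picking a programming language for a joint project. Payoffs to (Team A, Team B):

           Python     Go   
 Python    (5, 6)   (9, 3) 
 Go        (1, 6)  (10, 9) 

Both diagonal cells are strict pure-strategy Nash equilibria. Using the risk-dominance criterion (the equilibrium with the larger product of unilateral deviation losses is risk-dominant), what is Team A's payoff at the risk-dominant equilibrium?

At both Python: Team A loses 5 − 1 = 4 by deviating; Team B loses 6 − 3 = 3. Product = 4·3 = 12.
At both Go: Team A loses 10 − 9 = 1 by deviating; Team B loses 9 − 6 = 3. Product = 1·3 = 3.
12 > 3, so both Python is risk-dominant. Team A's payoff there is 5.

5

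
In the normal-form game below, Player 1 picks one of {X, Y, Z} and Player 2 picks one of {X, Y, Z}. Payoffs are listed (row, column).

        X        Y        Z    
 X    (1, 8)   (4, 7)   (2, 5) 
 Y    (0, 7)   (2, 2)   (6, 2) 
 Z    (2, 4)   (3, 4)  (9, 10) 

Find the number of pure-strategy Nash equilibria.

Both Z: Player 1 gets 9 (best alternative 6); Player 2 gets 10 (best alternative 4). Neither deviates — NE.
Both X is not a NE: Player 1 would switch to Z (2 > 1).
No other cell survives both best-response checks, so there is 1 pure NE.

1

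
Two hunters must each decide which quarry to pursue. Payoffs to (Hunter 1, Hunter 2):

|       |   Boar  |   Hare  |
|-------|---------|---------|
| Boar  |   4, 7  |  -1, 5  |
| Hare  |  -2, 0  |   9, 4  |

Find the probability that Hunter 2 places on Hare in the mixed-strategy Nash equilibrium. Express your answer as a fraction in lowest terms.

Hunter 2's mix q on Boar must make Hunter 1 indifferent between Boar and Hare.
Hunter 1's payoff from Boar: 4q + (-1)(1−q). From Hare: (-2)q + 9(1−q).
Set equal: 6q = 10(1−q) → q = 10/16 = 5/8.
Probability on Hare is 1 − 5/8 = 3/8.

3/8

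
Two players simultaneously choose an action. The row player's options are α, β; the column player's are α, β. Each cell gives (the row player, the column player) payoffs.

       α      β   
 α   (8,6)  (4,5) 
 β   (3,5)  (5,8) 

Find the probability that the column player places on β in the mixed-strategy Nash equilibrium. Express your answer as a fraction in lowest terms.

5/6

The column player's mix q on α must make the row player indifferent between α and β.
The row player's payoff from α: 8q + 4(1−q). From β: 3q + 5(1−q).
Set equal: 5q = 1(1−q) → q = 1/6.
Probability on β is 1 − 1/6 = 5/6.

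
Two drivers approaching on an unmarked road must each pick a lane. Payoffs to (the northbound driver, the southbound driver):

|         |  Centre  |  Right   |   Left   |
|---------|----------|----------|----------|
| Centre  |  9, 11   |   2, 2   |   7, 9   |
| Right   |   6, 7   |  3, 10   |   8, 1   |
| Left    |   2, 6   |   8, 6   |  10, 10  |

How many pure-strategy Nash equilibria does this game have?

2

Both Centre: the northbound driver gets 9 (best alternative 6); the southbound driver gets 11 (best alternative 9). Neither deviates — NE.
Both Left: the northbound driver gets 10 (best alternative 8); the southbound driver gets 10 (best alternative 6). Neither deviates — NE.
Both Right is not a NE: the northbound driver would switch to Left (8 > 3).
No other cell survives both best-response checks, so there are 2 pure NE.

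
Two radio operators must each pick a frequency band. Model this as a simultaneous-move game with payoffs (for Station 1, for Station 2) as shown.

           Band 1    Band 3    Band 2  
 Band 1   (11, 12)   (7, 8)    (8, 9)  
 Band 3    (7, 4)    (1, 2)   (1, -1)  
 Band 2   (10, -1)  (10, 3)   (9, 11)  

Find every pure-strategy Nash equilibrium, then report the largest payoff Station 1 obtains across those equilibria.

11

Both Band 1 is a pure NE (Station 1: 11 ≥ 10; Station 2: 12 ≥ 9). Station 1 gets 11.
Both Band 2 is a pure NE (Station 1: 9 ≥ 8; Station 2: 11 ≥ 3). Station 1 gets 9.
Every other cell has a profitable deviation for at least one player. Highest of {11, 9} is 11.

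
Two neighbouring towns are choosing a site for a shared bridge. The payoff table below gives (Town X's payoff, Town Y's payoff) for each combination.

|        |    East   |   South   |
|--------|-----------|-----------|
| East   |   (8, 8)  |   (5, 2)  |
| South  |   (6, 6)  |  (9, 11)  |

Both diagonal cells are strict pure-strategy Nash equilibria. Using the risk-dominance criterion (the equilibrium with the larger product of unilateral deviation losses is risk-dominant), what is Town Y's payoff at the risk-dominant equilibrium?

At both East: Town X loses 8 − 6 = 2 by deviating; Town Y loses 8 − 2 = 6. Product = 2·6 = 12.
At both South: Town X loses 9 − 5 = 4 by deviating; Town Y loses 11 − 6 = 5. Product = 4·5 = 20.
20 > 12, so both South is risk-dominant. Town Y's payoff there is 11.

11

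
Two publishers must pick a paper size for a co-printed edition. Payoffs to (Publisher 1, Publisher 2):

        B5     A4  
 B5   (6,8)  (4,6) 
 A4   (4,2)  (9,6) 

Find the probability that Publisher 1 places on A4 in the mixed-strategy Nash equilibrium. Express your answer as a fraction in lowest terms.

Publisher 1's mix p on B5 must make Publisher 2 indifferent between B5 and A4.
Publisher 2's payoff from B5: 8p + 2(1−p). From A4: 6p + 6(1−p).
Set equal: 2p = 4(1−p) → p = 4/6 = 2/3.
Probability on A4 is 1 − 2/3 = 1/3.

1/3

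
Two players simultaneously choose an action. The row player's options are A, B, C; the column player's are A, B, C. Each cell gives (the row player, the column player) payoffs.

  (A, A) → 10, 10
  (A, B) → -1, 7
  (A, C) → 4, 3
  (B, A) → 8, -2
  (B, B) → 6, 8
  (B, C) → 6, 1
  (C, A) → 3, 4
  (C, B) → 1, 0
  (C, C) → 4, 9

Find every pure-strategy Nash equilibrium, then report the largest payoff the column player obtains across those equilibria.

10

Both A is a pure NE (the row player: 10 ≥ 8; the column player: 10 ≥ 7). The column player gets 10.
Both B is a pure NE (the row player: 6 ≥ 1; the column player: 8 ≥ 1). The column player gets 8.
Every other cell has a profitable deviation for at least one player. Highest of {10, 8} is 10.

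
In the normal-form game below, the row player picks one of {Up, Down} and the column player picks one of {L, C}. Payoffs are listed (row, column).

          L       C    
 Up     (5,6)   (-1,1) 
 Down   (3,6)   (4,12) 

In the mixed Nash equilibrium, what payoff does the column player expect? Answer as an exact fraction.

The row player mixes with probability p on Up, chosen so the column player is indifferent: 6p + 6(1−p) = 1p + 12(1−p) gives p = 6/11.
The column player's expected payoff is 6·6/11 + 6·5/11 = 6.

6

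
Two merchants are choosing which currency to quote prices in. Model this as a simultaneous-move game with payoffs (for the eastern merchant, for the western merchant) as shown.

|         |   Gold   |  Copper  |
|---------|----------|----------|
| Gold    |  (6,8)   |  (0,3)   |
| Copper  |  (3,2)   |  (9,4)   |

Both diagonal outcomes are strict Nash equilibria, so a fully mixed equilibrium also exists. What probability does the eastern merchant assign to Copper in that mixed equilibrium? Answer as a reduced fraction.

The eastern merchant's mix p on Gold must make the western merchant indifferent between Gold and Copper.
The western merchant's payoff from Gold: 8p + 2(1−p). From Copper: 3p + 4(1−p).
Set equal: 5p = 2(1−p) → p = 2/7.
Probability on Copper is 1 − 2/7 = 5/7.

5/7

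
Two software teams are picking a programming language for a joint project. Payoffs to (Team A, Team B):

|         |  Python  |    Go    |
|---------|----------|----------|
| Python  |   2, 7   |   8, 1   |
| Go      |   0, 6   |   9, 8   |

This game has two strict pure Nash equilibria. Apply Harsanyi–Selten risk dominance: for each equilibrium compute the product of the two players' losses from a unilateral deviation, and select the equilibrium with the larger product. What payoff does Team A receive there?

At both Python: Team A loses 2 − 0 = 2 by deviating; Team B loses 7 − 1 = 6. Product = 2·6 = 12.
At both Go: Team A loses 9 − 8 = 1 by deviating; Team B loses 8 − 6 = 2. Product = 1·2 = 2.
12 > 2, so both Python is risk-dominant. Team A's payoff there is 2.

2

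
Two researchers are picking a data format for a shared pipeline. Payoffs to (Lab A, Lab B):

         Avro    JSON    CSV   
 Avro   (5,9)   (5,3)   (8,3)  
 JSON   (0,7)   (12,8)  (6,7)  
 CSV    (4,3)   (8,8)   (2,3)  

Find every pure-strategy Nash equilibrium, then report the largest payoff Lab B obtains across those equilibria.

Both Avro is a pure NE (Lab A: 5 ≥ 4; Lab B: 9 ≥ 3). Lab B gets 9.
Both JSON is a pure NE (Lab A: 12 ≥ 8; Lab B: 8 ≥ 7). Lab B gets 8.
Every other cell has a profitable deviation for at least one player. Highest of {9, 8} is 9.

9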